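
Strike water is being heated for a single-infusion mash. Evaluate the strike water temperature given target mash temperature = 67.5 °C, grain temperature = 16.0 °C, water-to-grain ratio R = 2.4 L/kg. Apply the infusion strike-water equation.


T_strike = (0.41/R)·(T_mash − T_grain) + T_mash
T_strike = (0.41/2.4)·(67.5 − 16.0) + 67.5

76.2979 °C


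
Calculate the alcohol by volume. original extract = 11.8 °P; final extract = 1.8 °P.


SG = 259/(259 − P);  ABV = (OG − FG)·131.25
OG = 259/(259 − 11.8) = 1.0477
FG = 259/(259 − 1.8) = 1.0070
ABV = (1.0477 − 1.0070)·131.25

5.3466 % ABV


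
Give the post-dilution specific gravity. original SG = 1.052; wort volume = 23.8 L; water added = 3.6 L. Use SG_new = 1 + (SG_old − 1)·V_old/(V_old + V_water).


pts = (1.052 − 1)·1000·23.8/(23.8 + 3.6) = 45.1679
SG_new = 1 + 45.1679/1000

1.0452


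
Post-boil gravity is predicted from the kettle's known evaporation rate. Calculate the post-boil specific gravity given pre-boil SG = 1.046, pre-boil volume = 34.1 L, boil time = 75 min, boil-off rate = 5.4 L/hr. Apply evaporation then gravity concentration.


V_post = V_pre − rate·(t/60);  SG_post = 1 + (SG_pre−1)·V_pre/V_post
V_post = 34.1 − 5.4·(75/60) = 27.3500
SG_post = 1 + (1.046 − 1)·34.1/27.3500

1.0574


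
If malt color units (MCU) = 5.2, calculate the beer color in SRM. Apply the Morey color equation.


SRM = 1.4922 · MCU^0.6859
SRM = 1.4922 · 5.2^0.6859

4.6231 SRM


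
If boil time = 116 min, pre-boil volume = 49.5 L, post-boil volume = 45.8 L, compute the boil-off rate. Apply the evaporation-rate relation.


rate = (V_pre − V_post) / (t_min/60)
rate = (49.5 − 45.8) / (116/60)

1.9138 L/hr


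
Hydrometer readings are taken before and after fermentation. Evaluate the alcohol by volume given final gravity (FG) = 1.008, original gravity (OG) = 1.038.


ABV = (OG − FG) · 131.25
ABV = (1.038 − 1.008) · 131.25

3.9375 % ABV


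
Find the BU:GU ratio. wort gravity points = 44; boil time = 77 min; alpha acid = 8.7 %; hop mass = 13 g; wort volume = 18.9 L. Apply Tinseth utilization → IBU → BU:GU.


U = 1.65·0.000125^(GP/1000)·(1−e^(−0.04t))/4.15;  IBU = (α/100)·m·U·1000/V;  BU:GU = IBU/GP
U = 1.65·0.000125^(44/1000)·(1−e^(−0.04·77))/4.15 = 0.2554
IBU = (8.7/100)·13·0.2554·1000/18.9 = 15.2851
BU:GU = 15.2851/44

0.3474


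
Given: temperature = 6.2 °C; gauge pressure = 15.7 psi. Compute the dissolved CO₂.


vols = (P + 14.695)·(0.01821 + 0.09011·e^(−0.04·T))
vols = (15.7 + 14.695)·(0.01821 + 0.09011·e^(−0.04·6.2))

2.6908 volumes


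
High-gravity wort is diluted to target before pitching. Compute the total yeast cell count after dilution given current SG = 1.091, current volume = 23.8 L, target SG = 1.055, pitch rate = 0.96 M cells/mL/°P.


V_w = V·((SG_c−1)/(SG_t−1)−1);  °P = 259 − 259/SG_t;  cells = rate·(V+V_w)·°P
V_w = 23.8·((1.091−1)/(1.055−1)−1) = 15.5782
V_final = 23.8 + 15.5782 = 39.3782
°P = 259 − 259/1.055 = 13.5024
cells = 0.96·39.3782·13.5024

510.4308 billion cells


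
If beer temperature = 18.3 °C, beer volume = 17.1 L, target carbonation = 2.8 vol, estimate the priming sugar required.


residual = 14.695·(0.01821 + 0.09011·e^(−0.04·T));  sugar = (target − residual)·4.0·V
residual = 14.695·(0.01821 + 0.09011·e^(−0.04·18.3)) = 0.9044
sugar = (2.8 − 0.9044)·4.0·17.1

129.6557 g


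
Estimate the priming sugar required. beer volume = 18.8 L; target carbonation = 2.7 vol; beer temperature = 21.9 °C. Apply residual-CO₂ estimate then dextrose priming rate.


residual = 14.695·(0.01821 + 0.09011·e^(−0.04·T));  sugar = (target − residual)·4.0·V
residual = 14.695·(0.01821 + 0.09011·e^(−0.04·21.9)) = 0.8190
sugar = (2.7 − 0.8190)·4.0·18.8

141.4483 g


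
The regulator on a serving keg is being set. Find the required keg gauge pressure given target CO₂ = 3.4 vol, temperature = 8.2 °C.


psi = vols/(0.01821 + 0.09011·e^(−0.04·T)) − 14.695
psi = 3.4/(0.01821 + 0.09011·e^(−0.04·8.2)) − 14.695

26.2088 psi


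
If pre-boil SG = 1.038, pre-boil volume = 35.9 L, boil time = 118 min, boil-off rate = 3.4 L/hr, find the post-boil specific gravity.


V_post = V_pre − rate·(t/60);  SG_post = 1 + (SG_pre−1)·V_pre/V_post
V_post = 35.9 − 3.4·(118/60) = 29.2133
SG_post = 1 + (1.038 − 1)·35.9/29.2133

1.0467


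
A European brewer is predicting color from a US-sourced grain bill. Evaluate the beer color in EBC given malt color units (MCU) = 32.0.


SRM = 1.4922·MCU^0.6859;  EBC = SRM·1.97
SRM = 1.4922·32.0^0.6859 = 16.0772
EBC = 16.0772·1.97

31.6720 EBC


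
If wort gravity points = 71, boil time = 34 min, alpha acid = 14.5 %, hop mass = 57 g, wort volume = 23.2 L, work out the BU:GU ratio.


U = 1.65·0.000125^(GP/1000)·(1−e^(−0.04t))/4.15;  IBU = (α/100)·m·U·1000/V;  BU:GU = IBU/GP
U = 1.65·0.000125^(71/1000)·(1−e^(−0.04·34))/4.15 = 0.1561
IBU = (14.5/100)·57·0.1561·1000/23.2 = 55.6235
BU:GU = 55.6235/71

0.7834


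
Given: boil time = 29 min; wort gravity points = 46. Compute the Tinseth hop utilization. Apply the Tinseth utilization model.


U = 1.65·0.000125^(GP/1000) · (1 − e^(−0.04·t))/4.15
bigness = 1.65·0.000125^(46/1000) = 1.0913
boil_factor = (1 − e^(−0.04·29))/4.15 = 0.1654
U = 1.0913 · 0.1654

0.1805


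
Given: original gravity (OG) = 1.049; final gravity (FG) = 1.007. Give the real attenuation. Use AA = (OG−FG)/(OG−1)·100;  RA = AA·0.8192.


AA = (1.049 − 1.007)/(1.049 − 1)·100 = 85.7143
RA = 85.7143·0.8192

70.2171 %


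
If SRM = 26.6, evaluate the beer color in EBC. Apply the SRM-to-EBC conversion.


EBC = SRM · 1.97
EBC = 26.6 · 1.97

52.4020 EBC


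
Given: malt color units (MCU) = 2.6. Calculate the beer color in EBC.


SRM = 1.4922·MCU^0.6859;  EBC = SRM·1.97
SRM = 1.4922·2.6^0.6859 = 2.8738
EBC = 2.8738·1.97

5.6614 EBC


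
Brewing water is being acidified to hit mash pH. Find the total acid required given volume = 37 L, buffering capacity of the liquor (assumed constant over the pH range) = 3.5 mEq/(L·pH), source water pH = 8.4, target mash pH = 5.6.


acid = buffering capacity · (pH_source − pH_target) · V
acid = 3.5 · (8.4 − 5.6) · 37

362.6000 mEq


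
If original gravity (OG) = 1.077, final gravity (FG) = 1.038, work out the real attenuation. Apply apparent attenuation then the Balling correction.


AA = (OG−FG)/(OG−1)·100;  RA = AA·0.8192
AA = (1.077 − 1.038)/(1.077 − 1)·100 = 50.6494
RA = 50.6494·0.8192

41.4919 %


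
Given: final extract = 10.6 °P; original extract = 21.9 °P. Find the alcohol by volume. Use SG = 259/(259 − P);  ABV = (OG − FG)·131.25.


OG = 259/(259 − 21.9) = 1.0924
FG = 259/(259 − 10.6) = 1.0427
ABV = (1.0924 − 1.0427)·131.25

6.5222 % ABV


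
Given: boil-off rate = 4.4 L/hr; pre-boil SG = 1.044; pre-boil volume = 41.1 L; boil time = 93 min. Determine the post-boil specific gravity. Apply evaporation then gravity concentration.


V_post = V_pre − rate·(t/60);  SG_post = 1 + (SG_pre−1)·V_pre/V_post
V_post = 41.1 − 4.4·(93/60) = 34.2800
SG_post = 1 + (1.044 − 1)·41.1/34.2800

1.0528


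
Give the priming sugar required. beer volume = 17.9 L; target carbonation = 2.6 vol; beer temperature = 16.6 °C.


residual = 14.695·(0.01821 + 0.09011·e^(−0.04·T));  sugar = (target − residual)·4.0·V
residual = 14.695·(0.01821 + 0.09011·e^(−0.04·16.6)) = 0.9493
sugar = (2.6 − 0.9493)·4.0·17.9

118.1929 g


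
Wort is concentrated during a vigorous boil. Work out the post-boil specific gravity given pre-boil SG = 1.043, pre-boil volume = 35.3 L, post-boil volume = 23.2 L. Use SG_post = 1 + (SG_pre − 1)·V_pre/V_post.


pts_pre = (1.043 − 1)·1000 = 43.0000
pts_post = 43.0000·35.3/23.2 = 65.4267
SG_post = 1 + 65.4267/1000

1.0654


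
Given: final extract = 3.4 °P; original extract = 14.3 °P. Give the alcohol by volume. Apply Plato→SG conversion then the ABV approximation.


SG = 259/(259 − P);  ABV = (OG − FG)·131.25
OG = 259/(259 − 14.3) = 1.0584
FG = 259/(259 − 3.4) = 1.0133
ABV = (1.0584 − 1.0133)·131.25

5.9242 % ABV


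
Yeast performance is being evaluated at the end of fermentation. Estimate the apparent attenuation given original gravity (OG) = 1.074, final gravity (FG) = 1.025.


AA = (OG − FG)/(OG − 1) · 100
AA = (1.074 − 1.025)/(1.074 − 1) · 100

66.2162 %


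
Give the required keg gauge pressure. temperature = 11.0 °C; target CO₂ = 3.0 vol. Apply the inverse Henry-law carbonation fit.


psi = vols/(0.01821 + 0.09011·e^(−0.04·T)) − 14.695
psi = 3.0/(0.01821 + 0.09011·e^(−0.04·11.0)) − 14.695

24.6523 psi


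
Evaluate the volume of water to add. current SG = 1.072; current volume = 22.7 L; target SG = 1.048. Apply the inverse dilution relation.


V_water = V·((SG_curr − 1)/(SG_target − 1) − 1)
V_water = 22.7·((1.072 − 1)/(1.048 − 1) − 1)

11.3500 L


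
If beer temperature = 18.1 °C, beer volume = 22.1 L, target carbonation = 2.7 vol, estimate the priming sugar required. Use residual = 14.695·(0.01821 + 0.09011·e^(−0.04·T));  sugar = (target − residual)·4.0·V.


residual = 14.695·(0.01821 + 0.09011·e^(−0.04·18.1)) = 0.9096
sugar = (2.7 − 0.9096)·4.0·22.1

158.2745 g


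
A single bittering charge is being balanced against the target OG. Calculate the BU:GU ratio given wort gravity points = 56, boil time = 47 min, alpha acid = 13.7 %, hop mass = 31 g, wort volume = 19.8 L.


U = 1.65·0.000125^(GP/1000)·(1−e^(−0.04t))/4.15;  IBU = (α/100)·m·U·1000/V;  BU:GU = IBU/GP
U = 1.65·0.000125^(56/1000)·(1−e^(−0.04·47))/4.15 = 0.2037
IBU = (13.7/100)·31·0.2037·1000/19.8 = 43.6891
BU:GU = 43.6891/56

0.7802


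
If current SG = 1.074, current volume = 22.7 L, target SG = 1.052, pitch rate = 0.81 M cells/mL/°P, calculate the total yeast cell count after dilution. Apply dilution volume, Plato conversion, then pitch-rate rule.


V_w = V·((SG_c−1)/(SG_t−1)−1);  °P = 259 − 259/SG_t;  cells = rate·(V+V_w)·°P
V_w = 22.7·((1.074−1)/(1.052−1)−1) = 9.6038
V_final = 22.7 + 9.6038 = 32.3038
°P = 259 − 259/1.052 = 12.8023
cells = 0.81·32.3038·12.8023

334.9860 billion cells


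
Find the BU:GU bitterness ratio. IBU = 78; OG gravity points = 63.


BU:GU = IBU / OG_points
BU:GU = 78 / 63

1.2381


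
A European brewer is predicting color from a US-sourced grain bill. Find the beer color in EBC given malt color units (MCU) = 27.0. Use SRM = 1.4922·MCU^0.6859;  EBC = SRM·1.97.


SRM = 1.4922·27.0^0.6859 = 14.3087
EBC = 14.3087·1.97

28.1881 EBC


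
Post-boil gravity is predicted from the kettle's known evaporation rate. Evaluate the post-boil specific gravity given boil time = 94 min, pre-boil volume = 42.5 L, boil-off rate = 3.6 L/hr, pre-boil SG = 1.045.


V_post = V_pre − rate·(t/60);  SG_post = 1 + (SG_pre−1)·V_pre/V_post
V_post = 42.5 − 3.6·(94/60) = 36.8600
SG_post = 1 + (1.045 − 1)·42.5/36.8600

1.0519


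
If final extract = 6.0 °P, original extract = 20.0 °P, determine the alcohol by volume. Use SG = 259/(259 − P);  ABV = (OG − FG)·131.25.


OG = 259/(259 − 20.0) = 1.0837
FG = 259/(259 − 6.0) = 1.0237
ABV = (1.0837 − 1.0237)·131.25

7.8706 % ABV


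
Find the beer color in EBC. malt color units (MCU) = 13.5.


SRM = 1.4922·MCU^0.6859;  EBC = SRM·1.97
SRM = 1.4922·13.5^0.6859 = 8.8945
EBC = 8.8945·1.97

17.5222 EBC


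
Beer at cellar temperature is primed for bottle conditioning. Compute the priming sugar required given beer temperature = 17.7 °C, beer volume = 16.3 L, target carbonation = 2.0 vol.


residual = 14.695·(0.01821 + 0.09011·e^(−0.04·T));  sugar = (target − residual)·4.0·V
residual = 14.695·(0.01821 + 0.09011·e^(−0.04·17.7)) = 0.9199
sugar = (2.0 − 0.9199)·4.0·16.3

70.4213 g


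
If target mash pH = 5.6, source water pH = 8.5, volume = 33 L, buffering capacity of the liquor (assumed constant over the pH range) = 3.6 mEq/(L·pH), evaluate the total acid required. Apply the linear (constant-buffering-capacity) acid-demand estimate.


acid = buffering capacity · (pH_source − pH_target) · V
acid = 3.6 · (8.5 − 5.6) · 33

344.5200 mEq


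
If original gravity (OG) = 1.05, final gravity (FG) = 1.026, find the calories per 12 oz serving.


ABW = (OG−FG)·131.25·0.79/FG;  °P = 259 − 259/SG (for OG→OE and FG→AE);  RE = 0.1808·OE + 0.8192·AE;  Cal = (6.9·ABW + 4·(RE−0.1))·FG·3.55
ABW = (1.05 − 1.026)·131.25·0.79/1.026 = 2.4254
OE = 259 − 259/1.05 = 12.3333 °P
AE = 259 − 259/1.026 = 6.5634 °P
RE = 0.1808·12.3333 + 0.8192·6.5634 = 7.6066 °P
Cal = (6.9·2.4254 + 4·(7.6066−0.1))·1.026·3.55

170.3205 kcal


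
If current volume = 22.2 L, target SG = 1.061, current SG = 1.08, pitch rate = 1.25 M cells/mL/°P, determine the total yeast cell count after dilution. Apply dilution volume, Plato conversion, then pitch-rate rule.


V_w = V·((SG_c−1)/(SG_t−1)−1);  °P = 259 − 259/SG_t;  cells = rate·(V+V_w)·°P
V_w = 22.2·((1.08−1)/(1.061−1)−1) = 6.9148
V_final = 22.2 + 6.9148 = 29.1148
°P = 259 − 259/1.061 = 14.8907
cells = 1.25·29.1148·14.8907

541.9227 billion cells


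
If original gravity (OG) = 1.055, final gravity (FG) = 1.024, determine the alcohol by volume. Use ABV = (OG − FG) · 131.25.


ABV = (1.055 − 1.024) · 131.25

4.0687 % ABV


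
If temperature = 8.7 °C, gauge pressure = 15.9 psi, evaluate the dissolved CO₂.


vols = (P + 14.695)·(0.01821 + 0.09011·e^(−0.04·T))
vols = (15.9 + 14.695)·(0.01821 + 0.09011·e^(−0.04·8.7))

2.5038 volumes


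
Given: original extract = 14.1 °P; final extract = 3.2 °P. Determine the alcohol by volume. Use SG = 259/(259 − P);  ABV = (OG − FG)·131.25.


OG = 259/(259 − 14.1) = 1.0576
FG = 259/(259 − 3.2) = 1.0125
ABV = (1.0576 − 1.0125)·131.25

5.9147 % ABV


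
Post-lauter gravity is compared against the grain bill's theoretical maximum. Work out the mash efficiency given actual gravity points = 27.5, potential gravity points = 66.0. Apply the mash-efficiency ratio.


efficiency = actual / potential × 100
efficiency = 27.5 / 66.0 × 100

41.6667 %


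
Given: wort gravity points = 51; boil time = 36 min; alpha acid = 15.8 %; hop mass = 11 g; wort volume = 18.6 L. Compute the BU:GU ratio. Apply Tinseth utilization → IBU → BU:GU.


U = 1.65·0.000125^(GP/1000)·(1−e^(−0.04t))/4.15;  IBU = (α/100)·m·U·1000/V;  BU:GU = IBU/GP
U = 1.65·0.000125^(51/1000)·(1−e^(−0.04·36))/4.15 = 0.1918
IBU = (15.8/100)·11·0.1918·1000/18.6 = 17.9259
BU:GU = 17.9259/51

0.3515


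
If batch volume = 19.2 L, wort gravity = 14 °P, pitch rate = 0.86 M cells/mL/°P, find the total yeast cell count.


cells (billions) = rate · V_L · °P
cells = 0.86 · 19.2 · 14

231.1680 billion cells


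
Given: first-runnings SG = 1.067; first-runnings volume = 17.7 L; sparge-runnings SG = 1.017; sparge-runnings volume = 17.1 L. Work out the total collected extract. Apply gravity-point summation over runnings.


total = Σ (SG_i − 1)·1000·V_i
first = (1.067 − 1)·1000·17.7 = 1185.9000
sparge = (1.017 − 1)·1000·17.1 = 290.7000
total = 1185.9000 + 290.7000

1476.6000 gravity·L


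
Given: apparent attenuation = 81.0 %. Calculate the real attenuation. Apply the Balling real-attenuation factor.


RA = AA · 0.8192
RA = 81.0 · 0.8192

66.3552 %


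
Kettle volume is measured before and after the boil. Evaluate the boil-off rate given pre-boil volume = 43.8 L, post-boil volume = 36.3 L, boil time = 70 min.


rate = (V_pre − V_post) / (t_min/60)
rate = (43.8 − 36.3) / (70/60)

6.4286 L/hr


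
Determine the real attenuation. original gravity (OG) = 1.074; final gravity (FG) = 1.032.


AA = (OG−FG)/(OG−1)·100;  RA = AA·0.8192
AA = (1.074 − 1.032)/(1.074 − 1)·100 = 56.7568
RA = 56.7568·0.8192

46.4951 %


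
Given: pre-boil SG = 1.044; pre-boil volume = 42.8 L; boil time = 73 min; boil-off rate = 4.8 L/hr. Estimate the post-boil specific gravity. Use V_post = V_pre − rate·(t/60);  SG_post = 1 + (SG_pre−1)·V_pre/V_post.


V_post = 42.8 − 4.8·(73/60) = 36.9600
SG_post = 1 + (1.044 − 1)·42.8/36.9600

1.0510


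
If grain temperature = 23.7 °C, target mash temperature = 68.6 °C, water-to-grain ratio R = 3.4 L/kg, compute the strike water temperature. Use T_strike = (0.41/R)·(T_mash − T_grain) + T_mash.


T_strike = (0.41/3.4)·(68.6 − 23.7) + 68.6

74.0144 °C


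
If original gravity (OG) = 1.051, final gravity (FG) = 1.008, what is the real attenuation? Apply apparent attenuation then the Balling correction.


AA = (OG−FG)/(OG−1)·100;  RA = AA·0.8192
AA = (1.051 − 1.008)/(1.051 − 1)·100 = 84.3137
RA = 84.3137·0.8192

69.0698 %


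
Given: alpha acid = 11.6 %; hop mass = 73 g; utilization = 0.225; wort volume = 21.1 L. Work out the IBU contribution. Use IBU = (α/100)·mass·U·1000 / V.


IBU = (11.6/100)·73·0.225·1000 / 21.1

90.2986 IBU


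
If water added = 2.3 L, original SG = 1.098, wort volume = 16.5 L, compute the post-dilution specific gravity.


SG_new = 1 + (SG_old − 1)·V_old/(V_old + V_water)
pts = (1.098 − 1)·1000·16.5/(16.5 + 2.3) = 86.0106
SG_new = 1 + 86.0106/1000

1.0860


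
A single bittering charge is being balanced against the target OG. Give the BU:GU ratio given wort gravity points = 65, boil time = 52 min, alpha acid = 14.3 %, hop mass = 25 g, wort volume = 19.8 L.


U = 1.65·0.000125^(GP/1000)·(1−e^(−0.04t))/4.15;  IBU = (α/100)·m·U·1000/V;  BU:GU = IBU/GP
U = 1.65·0.000125^(65/1000)·(1−e^(−0.04·52))/4.15 = 0.1940
IBU = (14.3/100)·25·0.1940·1000/19.8 = 35.0258
BU:GU = 35.0258/65

0.5389


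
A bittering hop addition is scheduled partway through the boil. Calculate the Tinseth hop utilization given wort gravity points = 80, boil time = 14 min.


U = 1.65·0.000125^(GP/1000) · (1 − e^(−0.04·t))/4.15
bigness = 1.65·0.000125^(80/1000) = 0.8040
boil_factor = (1 − e^(−0.04·14))/4.15 = 0.1033
U = 0.8040 · 0.1033

0.0831


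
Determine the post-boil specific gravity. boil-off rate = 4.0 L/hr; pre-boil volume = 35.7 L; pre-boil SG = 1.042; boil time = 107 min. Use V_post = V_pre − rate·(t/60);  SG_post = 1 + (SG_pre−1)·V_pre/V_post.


V_post = 35.7 − 4.0·(107/60) = 28.5667
SG_post = 1 + (1.042 − 1)·35.7/28.5667

1.0525


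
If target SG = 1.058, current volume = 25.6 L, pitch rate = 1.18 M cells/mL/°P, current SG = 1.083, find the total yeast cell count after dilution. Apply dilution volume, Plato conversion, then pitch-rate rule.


V_w = V·((SG_c−1)/(SG_t−1)−1);  °P = 259 − 259/SG_t;  cells = rate·(V+V_w)·°P
V_w = 25.6·((1.083−1)/(1.058−1)−1) = 11.0345
V_final = 25.6 + 11.0345 = 36.6345
°P = 259 − 259/1.058 = 14.1985
cells = 1.18·36.6345·14.1985

613.7820 billion cells


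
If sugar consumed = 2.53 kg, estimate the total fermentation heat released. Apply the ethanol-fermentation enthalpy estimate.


Q = m_sugar · 590 kJ/kg
Q = 2.53 · 590

1492.7000 kJ


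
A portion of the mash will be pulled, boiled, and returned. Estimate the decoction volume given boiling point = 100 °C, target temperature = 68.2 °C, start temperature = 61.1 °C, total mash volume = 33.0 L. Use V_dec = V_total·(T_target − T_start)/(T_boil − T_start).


V_dec = 33.0·(68.2 − 61.1)/(100 − 61.1)

6.0231 L


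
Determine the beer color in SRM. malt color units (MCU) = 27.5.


SRM = 1.4922 · MCU^0.6859
SRM = 1.4922 · 27.5^0.6859

14.4899 SRM


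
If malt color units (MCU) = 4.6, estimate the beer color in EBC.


SRM = 1.4922·MCU^0.6859;  EBC = SRM·1.97
SRM = 1.4922·4.6^0.6859 = 4.2502
EBC = 4.2502·1.97

8.3730 EBC


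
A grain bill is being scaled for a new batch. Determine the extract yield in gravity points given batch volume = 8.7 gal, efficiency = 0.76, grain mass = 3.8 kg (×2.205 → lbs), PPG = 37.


points = lbs × PPG × eff / vol
lbs = 3.8 × 2.205 = 8.3790
points = 8.3790 × 37 × 0.76 / 8.7

27.0825 points


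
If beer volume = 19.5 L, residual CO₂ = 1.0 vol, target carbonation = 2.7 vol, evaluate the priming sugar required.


sugar = (target − residual)·4.0·V
sugar = (2.7 − 1.0)·4.0·19.5

132.6000 g


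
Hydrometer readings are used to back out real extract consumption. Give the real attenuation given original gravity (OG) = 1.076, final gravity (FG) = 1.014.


AA = (OG−FG)/(OG−1)·100;  RA = AA·0.8192
AA = (1.076 − 1.014)/(1.076 − 1)·100 = 81.5789
RA = 81.5789·0.8192

66.8295 %


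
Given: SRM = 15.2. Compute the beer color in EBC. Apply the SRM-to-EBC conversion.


EBC = SRM · 1.97
EBC = 15.2 · 1.97

29.9440 EBC


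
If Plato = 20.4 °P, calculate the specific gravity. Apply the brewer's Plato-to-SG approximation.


SG = 259/(259 − P)
SG = 259/(259 − 20.4)

1.0855


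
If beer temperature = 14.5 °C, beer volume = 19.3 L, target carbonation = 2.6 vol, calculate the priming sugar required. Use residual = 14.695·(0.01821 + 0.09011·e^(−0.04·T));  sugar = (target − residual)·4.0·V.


residual = 14.695·(0.01821 + 0.09011·e^(−0.04·14.5)) = 1.0090
sugar = (2.6 − 1.0090)·4.0·19.3

122.8256 g


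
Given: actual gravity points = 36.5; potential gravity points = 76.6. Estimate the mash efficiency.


efficiency = actual / potential × 100
efficiency = 36.5 / 76.6 × 100

47.6501 %


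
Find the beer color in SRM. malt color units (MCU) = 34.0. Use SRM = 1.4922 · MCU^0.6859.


SRM = 1.4922 · 34.0^0.6859

16.7598 SRM


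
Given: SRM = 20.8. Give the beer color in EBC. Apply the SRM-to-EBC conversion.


EBC = SRM · 1.97
EBC = 20.8 · 1.97

40.9760 EBC


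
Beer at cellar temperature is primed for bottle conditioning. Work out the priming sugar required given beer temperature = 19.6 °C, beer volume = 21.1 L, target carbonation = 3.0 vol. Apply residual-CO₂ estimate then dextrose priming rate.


residual = 14.695·(0.01821 + 0.09011·e^(−0.04·T));  sugar = (target − residual)·4.0·V
residual = 14.695·(0.01821 + 0.09011·e^(−0.04·19.6)) = 0.8722
sugar = (3.0 − 0.8722)·4.0·21.1

179.5881 g


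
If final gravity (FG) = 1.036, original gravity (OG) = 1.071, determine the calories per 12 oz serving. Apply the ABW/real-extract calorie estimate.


ABW = (OG−FG)·131.25·0.79/FG;  °P = 259 − 259/SG (for OG→OE and FG→AE);  RE = 0.1808·OE + 0.8192·AE;  Cal = (6.9·ABW + 4·(RE−0.1))·FG·3.55
ABW = (1.071 − 1.036)·131.25·0.79/1.036 = 3.5030
OE = 259 − 259/1.071 = 17.1699 °P
AE = 259 − 259/1.036 = 9.0000 °P
RE = 0.1808·17.1699 + 0.8192·9.0000 = 10.4771 °P
Cal = (6.9·3.5030 + 4·(10.4771−0.1))·1.036·3.55

241.5538 kcal


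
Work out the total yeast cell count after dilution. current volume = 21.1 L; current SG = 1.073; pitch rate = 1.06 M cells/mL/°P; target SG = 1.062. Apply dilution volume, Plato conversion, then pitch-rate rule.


V_w = V·((SG_c−1)/(SG_t−1)−1);  °P = 259 − 259/SG_t;  cells = rate·(V+V_w)·°P
V_w = 21.1·((1.073−1)/(1.062−1)−1) = 3.7435
V_final = 21.1 + 3.7435 = 24.8435
°P = 259 − 259/1.062 = 15.1205
cells = 1.06·24.8435·15.1205

398.1864 billion cells


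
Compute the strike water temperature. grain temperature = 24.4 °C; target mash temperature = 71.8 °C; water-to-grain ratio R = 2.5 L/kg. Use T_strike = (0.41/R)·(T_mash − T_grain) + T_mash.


T_strike = (0.41/2.5)·(71.8 − 24.4) + 71.8

79.5736 °C


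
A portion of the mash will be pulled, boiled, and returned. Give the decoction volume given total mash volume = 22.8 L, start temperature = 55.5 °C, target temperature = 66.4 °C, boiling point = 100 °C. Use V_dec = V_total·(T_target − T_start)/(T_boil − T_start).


V_dec = 22.8·(66.4 − 55.5)/(100 − 55.5)

5.5847 L


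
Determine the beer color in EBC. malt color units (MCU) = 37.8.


SRM = 1.4922·MCU^0.6859;  EBC = SRM·1.97
SRM = 1.4922·37.8^0.6859 = 18.0231
EBC = 18.0231·1.97

35.5054 EBC


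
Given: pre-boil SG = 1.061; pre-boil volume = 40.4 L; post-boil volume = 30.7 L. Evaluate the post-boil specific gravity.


SG_post = 1 + (SG_pre − 1)·V_pre/V_post
pts_pre = (1.061 − 1)·1000 = 61.0000
pts_post = 61.0000·40.4/30.7 = 80.2736
SG_post = 1 + 80.2736/1000

1.0803


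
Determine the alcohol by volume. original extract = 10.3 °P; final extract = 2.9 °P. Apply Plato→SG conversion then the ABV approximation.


SG = 259/(259 − P);  ABV = (OG − FG)·131.25
OG = 259/(259 − 10.3) = 1.0414
FG = 259/(259 − 2.9) = 1.0113
ABV = (1.0414 − 1.0113)·131.25

3.9495 % ABV


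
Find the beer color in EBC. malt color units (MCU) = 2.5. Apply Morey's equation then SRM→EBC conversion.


SRM = 1.4922·MCU^0.6859;  EBC = SRM·1.97
SRM = 1.4922·2.5^0.6859 = 2.7975
EBC = 2.7975·1.97

5.5111 EBC


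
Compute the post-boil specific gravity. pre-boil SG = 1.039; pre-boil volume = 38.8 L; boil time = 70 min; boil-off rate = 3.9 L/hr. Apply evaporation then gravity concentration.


V_post = V_pre − rate·(t/60);  SG_post = 1 + (SG_pre−1)·V_pre/V_post
V_post = 38.8 − 3.9·(70/60) = 34.2500
SG_post = 1 + (1.039 − 1)·38.8/34.2500

1.0442


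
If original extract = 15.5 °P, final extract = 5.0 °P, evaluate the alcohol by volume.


SG = 259/(259 − P);  ABV = (OG − FG)·131.25
OG = 259/(259 − 15.5) = 1.0637
FG = 259/(259 − 5.0) = 1.0197
ABV = (1.0637 − 1.0197)·131.25

5.7711 % ABV


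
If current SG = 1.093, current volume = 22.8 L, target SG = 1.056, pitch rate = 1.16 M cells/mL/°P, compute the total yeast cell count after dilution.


V_w = V·((SG_c−1)/(SG_t−1)−1);  °P = 259 − 259/SG_t;  cells = rate·(V+V_w)·°P
V_w = 22.8·((1.093−1)/(1.056−1)−1) = 15.0643
V_final = 22.8 + 15.0643 = 37.8643
°P = 259 − 259/1.056 = 13.7348
cells = 1.16·37.8643·13.7348

603.2699 billion cells


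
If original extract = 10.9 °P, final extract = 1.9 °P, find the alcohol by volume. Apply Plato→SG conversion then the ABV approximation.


SG = 259/(259 − P);  ABV = (OG − FG)·131.25
OG = 259/(259 − 10.9) = 1.0439
FG = 259/(259 − 1.9) = 1.0074
ABV = (1.0439 − 1.0074)·131.25

4.7964 % ABV


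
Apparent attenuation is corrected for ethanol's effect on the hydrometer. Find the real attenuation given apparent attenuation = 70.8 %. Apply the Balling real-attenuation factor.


RA = AA · 0.8192
RA = 70.8 · 0.8192

57.9994 %


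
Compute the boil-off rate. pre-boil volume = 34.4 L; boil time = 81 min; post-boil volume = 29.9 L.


rate = (V_pre − V_post) / (t_min/60)
rate = (34.4 − 29.9) / (81/60)

3.3333 L/hr


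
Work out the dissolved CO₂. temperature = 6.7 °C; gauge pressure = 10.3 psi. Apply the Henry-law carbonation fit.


vols = (P + 14.695)·(0.01821 + 0.09011·e^(−0.04·T))
vols = (10.3 + 14.695)·(0.01821 + 0.09011·e^(−0.04·6.7))

2.1780 volumes


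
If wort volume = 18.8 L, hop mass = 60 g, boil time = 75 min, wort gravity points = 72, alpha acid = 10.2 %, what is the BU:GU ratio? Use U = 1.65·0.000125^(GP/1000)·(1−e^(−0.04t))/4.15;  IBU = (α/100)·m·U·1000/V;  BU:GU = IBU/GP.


U = 1.65·0.000125^(72/1000)·(1−e^(−0.04·75))/4.15 = 0.1978
IBU = (10.2/100)·60·0.1978·1000/18.8 = 64.3914
BU:GU = 64.3914/72

0.8943


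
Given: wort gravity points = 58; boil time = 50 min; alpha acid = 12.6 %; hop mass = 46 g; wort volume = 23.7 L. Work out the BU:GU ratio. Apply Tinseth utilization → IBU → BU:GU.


U = 1.65·0.000125^(GP/1000)·(1−e^(−0.04t))/4.15;  IBU = (α/100)·m·U·1000/V;  BU:GU = IBU/GP
U = 1.65·0.000125^(58/1000)·(1−e^(−0.04·50))/4.15 = 0.2041
IBU = (12.6/100)·46·0.2041·1000/23.7 = 49.9211
BU:GU = 49.9211/58

0.8607


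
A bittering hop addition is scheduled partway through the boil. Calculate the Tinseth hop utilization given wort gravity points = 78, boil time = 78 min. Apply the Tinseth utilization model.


U = 1.65·0.000125^(GP/1000) · (1 − e^(−0.04·t))/4.15
bigness = 1.65·0.000125^(78/1000) = 0.8185
boil_factor = (1 − e^(−0.04·78))/4.15 = 0.2303
U = 0.8185 · 0.2303

0.1885


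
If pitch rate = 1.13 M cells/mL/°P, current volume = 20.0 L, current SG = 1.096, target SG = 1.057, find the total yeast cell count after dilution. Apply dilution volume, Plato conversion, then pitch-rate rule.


V_w = V·((SG_c−1)/(SG_t−1)−1);  °P = 259 − 259/SG_t;  cells = rate·(V+V_w)·°P
V_w = 20.0·((1.096−1)/(1.057−1)−1) = 13.6842
V_final = 20.0 + 13.6842 = 33.6842
°P = 259 − 259/1.057 = 13.9669
cells = 1.13·33.6842·13.9669

531.6238 billion cells


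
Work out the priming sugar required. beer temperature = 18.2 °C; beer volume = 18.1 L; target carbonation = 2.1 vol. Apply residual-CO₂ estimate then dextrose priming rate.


residual = 14.695·(0.01821 + 0.09011·e^(−0.04·T));  sugar = (target − residual)·4.0·V
residual = 14.695·(0.01821 + 0.09011·e^(−0.04·18.2)) = 0.9070
sugar = (2.1 − 0.9070)·4.0·18.1

86.3731 g


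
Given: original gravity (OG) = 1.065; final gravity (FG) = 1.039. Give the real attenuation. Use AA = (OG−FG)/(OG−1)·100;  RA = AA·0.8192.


AA = (1.065 − 1.039)/(1.065 − 1)·100 = 40.0000
RA = 40.0000·0.8192

32.7680 %


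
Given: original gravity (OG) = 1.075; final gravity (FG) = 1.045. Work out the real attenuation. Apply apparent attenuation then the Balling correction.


AA = (OG−FG)/(OG−1)·100;  RA = AA·0.8192
AA = (1.075 − 1.045)/(1.075 − 1)·100 = 40.0000
RA = 40.0000·0.8192

32.7680 %


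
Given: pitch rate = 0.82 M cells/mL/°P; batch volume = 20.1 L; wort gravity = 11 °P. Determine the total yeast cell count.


cells (billions) = rate · V_L · °P
cells = 0.82 · 20.1 · 11

181.3020 billion cells


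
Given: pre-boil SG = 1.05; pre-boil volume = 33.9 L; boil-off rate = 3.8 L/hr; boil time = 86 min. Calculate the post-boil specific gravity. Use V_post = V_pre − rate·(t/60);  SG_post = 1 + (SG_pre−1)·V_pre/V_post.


V_post = 33.9 − 3.8·(86/60) = 28.4533
SG_post = 1 + (1.05 − 1)·33.9/28.4533

1.0596


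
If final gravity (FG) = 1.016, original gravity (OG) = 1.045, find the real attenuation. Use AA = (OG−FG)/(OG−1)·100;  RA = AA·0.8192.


AA = (1.045 − 1.016)/(1.045 − 1)·100 = 64.4444
RA = 64.4444·0.8192

52.7929 %


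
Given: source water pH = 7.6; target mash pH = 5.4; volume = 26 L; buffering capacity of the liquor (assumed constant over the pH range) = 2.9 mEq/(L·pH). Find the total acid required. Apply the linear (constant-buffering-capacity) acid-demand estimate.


acid = buffering capacity · (pH_source − pH_target) · V
acid = 2.9 · (7.6 − 5.4) · 26

165.8800 mEq


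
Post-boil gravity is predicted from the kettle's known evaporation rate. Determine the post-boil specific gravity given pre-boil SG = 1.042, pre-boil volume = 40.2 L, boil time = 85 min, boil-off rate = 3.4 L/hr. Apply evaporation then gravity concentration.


V_post = V_pre − rate·(t/60);  SG_post = 1 + (SG_pre−1)·V_pre/V_post
V_post = 40.2 − 3.4·(85/60) = 35.3833
SG_post = 1 + (1.042 − 1)·40.2/35.3833

1.0477


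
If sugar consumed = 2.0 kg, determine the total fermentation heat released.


Q = m_sugar · 590 kJ/kg
Q = 2.0 · 590

1180.0000 kJ


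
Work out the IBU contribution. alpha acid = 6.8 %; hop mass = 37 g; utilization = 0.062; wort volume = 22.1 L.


IBU = (α/100)·mass·U·1000 / V
IBU = (6.8/100)·37·0.062·1000 / 22.1

7.0585 IBU


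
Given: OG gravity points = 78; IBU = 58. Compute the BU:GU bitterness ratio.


BU:GU = IBU / OG_points
BU:GU = 58 / 78

0.7436


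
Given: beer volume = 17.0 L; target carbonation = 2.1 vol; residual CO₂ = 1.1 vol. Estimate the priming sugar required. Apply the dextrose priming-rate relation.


sugar = (target − residual)·4.0·V
sugar = (2.1 − 1.1)·4.0·17.0

68.0000 g


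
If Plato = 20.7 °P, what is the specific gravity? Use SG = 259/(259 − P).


SG = 259/(259 − 20.7)

1.0869


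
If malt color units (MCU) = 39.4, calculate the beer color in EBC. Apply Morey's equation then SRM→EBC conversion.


SRM = 1.4922·MCU^0.6859;  EBC = SRM·1.97
SRM = 1.4922·39.4^0.6859 = 18.5429
EBC = 18.5429·1.97

36.5295 EBC


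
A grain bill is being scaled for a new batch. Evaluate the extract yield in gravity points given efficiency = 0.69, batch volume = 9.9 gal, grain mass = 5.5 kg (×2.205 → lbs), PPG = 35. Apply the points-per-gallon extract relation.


points = lbs × PPG × eff / vol
lbs = 5.5 × 2.205 = 12.1275
points = 12.1275 × 35 × 0.69 / 9.9

29.5837 points


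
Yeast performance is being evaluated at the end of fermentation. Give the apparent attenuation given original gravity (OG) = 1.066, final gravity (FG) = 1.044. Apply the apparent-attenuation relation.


AA = (OG − FG)/(OG − 1) · 100
AA = (1.066 − 1.044)/(1.066 − 1) · 100

33.3333 %


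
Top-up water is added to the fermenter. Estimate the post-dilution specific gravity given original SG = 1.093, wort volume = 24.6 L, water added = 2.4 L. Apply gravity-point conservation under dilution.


SG_new = 1 + (SG_old − 1)·V_old/(V_old + V_water)
pts = (1.093 − 1)·1000·24.6/(24.6 + 2.4) = 84.7333
SG_new = 1 + 84.7333/1000

1.0847


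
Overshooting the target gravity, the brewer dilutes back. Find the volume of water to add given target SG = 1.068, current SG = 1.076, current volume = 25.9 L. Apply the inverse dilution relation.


V_water = V·((SG_curr − 1)/(SG_target − 1) − 1)
V_water = 25.9·((1.076 − 1)/(1.068 − 1) − 1)

3.0471 L


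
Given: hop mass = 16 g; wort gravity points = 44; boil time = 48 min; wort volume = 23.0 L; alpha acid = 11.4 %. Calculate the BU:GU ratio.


U = 1.65·0.000125^(GP/1000)·(1−e^(−0.04t))/4.15;  IBU = (α/100)·m·U·1000/V;  BU:GU = IBU/GP
U = 1.65·0.000125^(44/1000)·(1−e^(−0.04·48))/4.15 = 0.2285
IBU = (11.4/100)·16·0.2285·1000/23.0 = 18.1195
BU:GU = 18.1195/44

0.4118


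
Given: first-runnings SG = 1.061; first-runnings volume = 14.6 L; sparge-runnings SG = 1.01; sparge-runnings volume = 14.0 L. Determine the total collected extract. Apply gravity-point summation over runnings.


total = Σ (SG_i − 1)·1000·V_i
first = (1.061 − 1)·1000·14.6 = 890.6000
sparge = (1.01 − 1)·1000·14.0 = 140.0000
total = 890.6000 + 140.0000

1030.6000 gravity·L


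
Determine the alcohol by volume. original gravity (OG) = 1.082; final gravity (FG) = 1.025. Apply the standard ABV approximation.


ABV = (OG − FG) · 131.25
ABV = (1.082 − 1.025) · 131.25

7.4813 % ABV


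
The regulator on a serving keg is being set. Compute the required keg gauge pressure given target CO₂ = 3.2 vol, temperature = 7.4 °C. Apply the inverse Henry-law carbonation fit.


psi = vols/(0.01821 + 0.09011·e^(−0.04·T)) − 14.695
psi = 3.2/(0.01821 + 0.09011·e^(−0.04·7.4)) − 14.695

22.8493 psi


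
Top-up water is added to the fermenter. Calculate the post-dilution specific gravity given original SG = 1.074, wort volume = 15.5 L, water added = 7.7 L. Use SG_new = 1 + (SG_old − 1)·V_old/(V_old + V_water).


pts = (1.074 − 1)·1000·15.5/(15.5 + 7.7) = 49.4397
SG_new = 1 + 49.4397/1000

1.0494


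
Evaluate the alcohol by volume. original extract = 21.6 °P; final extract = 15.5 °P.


SG = 259/(259 − P);  ABV = (OG − FG)·131.25
OG = 259/(259 − 21.6) = 1.0910
FG = 259/(259 − 15.5) = 1.0637
ABV = (1.0910 − 1.0637)·131.25

3.5871 % ABV


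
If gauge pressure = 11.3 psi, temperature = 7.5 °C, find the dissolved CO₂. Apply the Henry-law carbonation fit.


vols = (P + 14.695)·(0.01821 + 0.09011·e^(−0.04·T))
vols = (11.3 + 14.695)·(0.01821 + 0.09011·e^(−0.04·7.5))

2.2087 volumes


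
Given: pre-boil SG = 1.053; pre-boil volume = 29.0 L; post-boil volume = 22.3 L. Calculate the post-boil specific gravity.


SG_post = 1 + (SG_pre − 1)·V_pre/V_post
pts_pre = (1.053 − 1)·1000 = 53.0000
pts_post = 53.0000·29.0/22.3 = 68.9238
SG_post = 1 + 68.9238/1000

1.0689


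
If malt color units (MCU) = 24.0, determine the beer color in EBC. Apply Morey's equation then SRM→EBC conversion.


SRM = 1.4922·MCU^0.6859;  EBC = SRM·1.97
SRM = 1.4922·24.0^0.6859 = 13.1982
EBC = 13.1982·1.97

26.0004 EBC


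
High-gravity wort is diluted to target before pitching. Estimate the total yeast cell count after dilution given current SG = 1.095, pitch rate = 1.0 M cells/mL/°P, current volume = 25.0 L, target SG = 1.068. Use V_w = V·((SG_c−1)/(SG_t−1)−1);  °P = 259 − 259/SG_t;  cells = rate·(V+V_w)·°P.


V_w = 25.0·((1.095−1)/(1.068−1)−1) = 9.9265
V_final = 25.0 + 9.9265 = 34.9265
°P = 259 − 259/1.068 = 16.4906
cells = 1.0·34.9265·16.4906

575.9597 billion cells


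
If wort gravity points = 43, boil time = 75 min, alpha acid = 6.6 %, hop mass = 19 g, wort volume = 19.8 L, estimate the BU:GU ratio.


U = 1.65·0.000125^(GP/1000)·(1−e^(−0.04t))/4.15;  IBU = (α/100)·m·U·1000/V;  BU:GU = IBU/GP
U = 1.65·0.000125^(43/1000)·(1−e^(−0.04·75))/4.15 = 0.2567
IBU = (6.6/100)·19·0.2567·1000/19.8 = 16.2576
BU:GU = 16.2576/43

0.3781


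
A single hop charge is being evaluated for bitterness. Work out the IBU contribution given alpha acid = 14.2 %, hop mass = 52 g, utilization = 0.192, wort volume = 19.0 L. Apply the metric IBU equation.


IBU = (α/100)·mass·U·1000 / V
IBU = (14.2/100)·52·0.192·1000 / 19.0

74.6173 IBU


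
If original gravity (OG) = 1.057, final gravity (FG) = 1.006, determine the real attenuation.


AA = (OG−FG)/(OG−1)·100;  RA = AA·0.8192
AA = (1.057 − 1.006)/(1.057 − 1)·100 = 89.4737
RA = 89.4737·0.8192

73.2968 %


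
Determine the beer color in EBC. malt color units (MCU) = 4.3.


SRM = 1.4922·MCU^0.6859;  EBC = SRM·1.97
SRM = 1.4922·4.3^0.6859 = 4.0581
EBC = 4.0581·1.97

7.9945 EBC


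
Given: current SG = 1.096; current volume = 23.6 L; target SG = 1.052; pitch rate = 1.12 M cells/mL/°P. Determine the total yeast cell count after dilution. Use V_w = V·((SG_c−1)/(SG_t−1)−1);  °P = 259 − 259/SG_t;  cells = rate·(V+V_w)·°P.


V_w = 23.6·((1.096−1)/(1.052−1)−1) = 19.9692
V_final = 23.6 + 19.9692 = 43.5692
°P = 259 − 259/1.052 = 12.8023
cells = 1.12·43.5692·12.8023

624.7198 billion cells


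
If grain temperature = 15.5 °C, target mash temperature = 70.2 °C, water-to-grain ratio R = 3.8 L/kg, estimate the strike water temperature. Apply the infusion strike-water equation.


T_strike = (0.41/R)·(T_mash − T_grain) + T_mash
T_strike = (0.41/3.8)·(70.2 − 15.5) + 70.2

76.1018 °C


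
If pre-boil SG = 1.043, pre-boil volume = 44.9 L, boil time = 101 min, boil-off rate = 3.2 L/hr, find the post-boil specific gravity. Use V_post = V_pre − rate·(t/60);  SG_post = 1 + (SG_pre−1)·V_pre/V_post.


V_post = 44.9 − 3.2·(101/60) = 39.5133
SG_post = 1 + (1.043 − 1)·44.9/39.5133

1.0489


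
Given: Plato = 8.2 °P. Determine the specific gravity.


SG = 259/(259 − P)
SG = 259/(259 − 8.2)

1.0327


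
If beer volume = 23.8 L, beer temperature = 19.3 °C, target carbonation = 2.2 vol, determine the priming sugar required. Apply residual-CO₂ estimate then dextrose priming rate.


residual = 14.695·(0.01821 + 0.09011·e^(−0.04·T));  sugar = (target − residual)·4.0·V
residual = 14.695·(0.01821 + 0.09011·e^(−0.04·19.3)) = 0.8795
sugar = (2.2 − 0.8795)·4.0·23.8

125.7138 g


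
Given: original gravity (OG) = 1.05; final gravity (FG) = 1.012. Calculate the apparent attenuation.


AA = (OG − FG)/(OG − 1) · 100
AA = (1.05 − 1.012)/(1.05 − 1) · 100

76.0000 %
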